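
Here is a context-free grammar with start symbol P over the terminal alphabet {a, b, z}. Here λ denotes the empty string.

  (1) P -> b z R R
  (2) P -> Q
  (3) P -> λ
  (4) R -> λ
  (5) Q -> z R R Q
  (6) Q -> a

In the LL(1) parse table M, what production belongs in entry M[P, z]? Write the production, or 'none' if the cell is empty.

FIRST(R) = {λ}
FIRST(Q) = {a, z}
FIRST(P) = {λ, a, b, z}  (via Q)
FOLLOW(P) includes $ since P is the start symbol.
FOLLOW(P): P appears on no right-hand side. Thus FOLLOW(P) = {$}.
For P -> b z R R: FIRST(b z R R) = {b}, so it goes in M[P, t] for t ∈ {b}.
For P -> Q: FIRST(Q) = {a, z}, so it goes in M[P, t] for t ∈ {a, z}.
For P -> λ: FIRST(λ) = {λ}, so it goes in M[P, t] for t ∈ {}; since λ ∈ FIRST, also for every t ∈ FOLLOW(P) = {$}.

P -> Q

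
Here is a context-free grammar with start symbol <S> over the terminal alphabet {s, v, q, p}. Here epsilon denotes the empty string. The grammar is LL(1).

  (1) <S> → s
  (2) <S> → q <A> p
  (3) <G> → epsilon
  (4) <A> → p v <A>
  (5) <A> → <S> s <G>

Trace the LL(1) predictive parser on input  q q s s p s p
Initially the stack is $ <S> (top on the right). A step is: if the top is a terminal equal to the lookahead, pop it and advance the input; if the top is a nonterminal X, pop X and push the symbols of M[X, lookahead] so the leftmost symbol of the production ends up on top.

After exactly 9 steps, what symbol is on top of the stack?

     Stack                  Input            Action
  1  $ <S>                  q q s s p s p $  expand <S> → q <A> p
  2  $ p <A> q              q q s s p s p $  match q
  3  $ p <A>                q s s p s p $    expand <A> → <S> s <G>
  4  $ p <G> s <S>          q s s p s p $    expand <S> → q <A> p
  5  $ p <G> s p <A> q      q s s p s p $    match q
  6  $ p <G> s p <A>        s s p s p $      expand <A> → <S> s <G>
  7  $ p <G> s p <G> s <S>  s s p s p $      expand <S> → s
  8  $ p <G> s p <G> s s    s s p s p $      match s
  9  $ p <G> s p <G> s      s p s p $        match s
Stack after step 9: $ p <G> s p <G> (top = <G>).

<G>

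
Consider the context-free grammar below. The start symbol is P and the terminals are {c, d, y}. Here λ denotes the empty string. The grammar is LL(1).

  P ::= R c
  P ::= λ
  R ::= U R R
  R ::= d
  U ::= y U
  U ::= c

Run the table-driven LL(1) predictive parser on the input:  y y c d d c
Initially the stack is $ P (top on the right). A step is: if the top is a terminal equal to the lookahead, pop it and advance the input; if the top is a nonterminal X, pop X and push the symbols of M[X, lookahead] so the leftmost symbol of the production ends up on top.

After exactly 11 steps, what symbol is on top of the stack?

step 1: stack=$ P  input=y y c d d c $  — expand P ::= R c
step 2: stack=$ c R  input=y y c d d c $  — expand R ::= U R R
step 3: stack=$ c R R U  input=y y c d d c $  — expand U ::= y U
step 4: stack=$ c R R U y  input=y y c d d c $  — match y
step 5: stack=$ c R R U  input=y c d d c $  — expand U ::= y U
step 6: stack=$ c R R U y  input=y c d d c $  — match y
step 7: stack=$ c R R U  input=c d d c $  — expand U ::= c
step 8: stack=$ c R R c  input=c d d c $  — match c
step 9: stack=$ c R R  input=d d c $  — expand R ::= d
step 10: stack=$ c R d  input=d d c $  — match d
step 11: stack=$ c R  input=d c $  — expand R ::= d
Stack after step 11: $ c d (top = d).

d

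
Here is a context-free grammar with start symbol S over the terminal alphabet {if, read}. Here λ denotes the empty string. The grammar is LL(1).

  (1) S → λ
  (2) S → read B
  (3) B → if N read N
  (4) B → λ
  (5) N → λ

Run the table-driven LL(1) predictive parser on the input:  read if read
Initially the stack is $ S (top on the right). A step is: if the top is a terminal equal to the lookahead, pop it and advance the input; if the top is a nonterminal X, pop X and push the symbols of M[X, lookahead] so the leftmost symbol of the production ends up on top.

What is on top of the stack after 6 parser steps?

N

step 1: stack=$ S  input=read if read $  — expand S → read B
step 2: stack=$ B read  input=read if read $  — match read
step 3: stack=$ B  input=if read $  — expand B → if N read N
step 4: stack=$ N read N if  input=if read $  — match if
step 5: stack=$ N read N  input=read $  — expand N → λ
step 6: stack=$ N read  input=read $  — match read
Stack after step 6: $ N (top = N).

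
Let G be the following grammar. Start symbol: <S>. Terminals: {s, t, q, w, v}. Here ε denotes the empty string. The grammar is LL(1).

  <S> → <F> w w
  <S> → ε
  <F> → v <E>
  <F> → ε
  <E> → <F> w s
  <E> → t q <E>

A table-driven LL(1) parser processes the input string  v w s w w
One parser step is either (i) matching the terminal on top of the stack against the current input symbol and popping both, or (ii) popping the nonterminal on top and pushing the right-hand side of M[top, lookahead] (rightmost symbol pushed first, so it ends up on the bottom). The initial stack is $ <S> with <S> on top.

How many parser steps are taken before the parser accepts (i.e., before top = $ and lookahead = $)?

9

step 1: stack=$ <S>  input=v w s w w $  — expand <S> → <F> w w
step 2: stack=$ w w <F>  input=v w s w w $  — expand <F> → v <E>
step 3: stack=$ w w <E> v  input=v w s w w $  — match v
step 4: stack=$ w w <E>  input=w s w w $  — expand <E> → <F> w s
step 5: stack=$ w w s w <F>  input=w s w w $  — expand <F> → ε
step 6: stack=$ w w s w  input=w s w w $  — match w
step 7: stack=$ w w s  input=s w w $  — match s
step 8: stack=$ w w  input=w w $  — match w
step 9: stack=$ w  input=w $  — match w
Accept reached after 9 steps.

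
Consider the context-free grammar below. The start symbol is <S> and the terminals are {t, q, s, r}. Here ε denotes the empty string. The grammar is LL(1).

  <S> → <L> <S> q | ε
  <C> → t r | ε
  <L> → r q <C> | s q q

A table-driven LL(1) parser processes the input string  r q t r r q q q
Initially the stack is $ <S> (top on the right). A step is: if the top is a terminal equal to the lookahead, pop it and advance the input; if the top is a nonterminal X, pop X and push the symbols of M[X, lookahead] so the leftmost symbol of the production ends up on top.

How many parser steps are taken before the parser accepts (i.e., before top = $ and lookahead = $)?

step 1: stack=$ <S>  input=r q t r r q q q $  — expand <S> → <L> <S> q
step 2: stack=$ q <S> <L>  input=r q t r r q q q $  — expand <L> → r q <C>
step 3: stack=$ q <S> <C> q r  input=r q t r r q q q $  — match r
step 4: stack=$ q <S> <C> q  input=q t r r q q q $  — match q
step 5: stack=$ q <S> <C>  input=t r r q q q $  — expand <C> → t r
step 6: stack=$ q <S> r t  input=t r r q q q $  — match t
step 7: stack=$ q <S> r  input=r r q q q $  — match r
step 8: stack=$ q <S>  input=r q q q $  — expand <S> → <L> <S> q
step 9: stack=$ q q <S> <L>  input=r q q q $  — expand <L> → r q <C>
step 10: stack=$ q q <S> <C> q r  input=r q q q $  — match r
step 11: stack=$ q q <S> <C> q  input=q q q $  — match q
step 12: stack=$ q q <S> <C>  input=q q $  — expand <C> → ε
step 13: stack=$ q q <S>  input=q q $  — expand <S> → ε
step 14: stack=$ q q  input=q q $  — match q
step 15: stack=$ q  input=q $  — match q
Accept reached after 15 steps.

15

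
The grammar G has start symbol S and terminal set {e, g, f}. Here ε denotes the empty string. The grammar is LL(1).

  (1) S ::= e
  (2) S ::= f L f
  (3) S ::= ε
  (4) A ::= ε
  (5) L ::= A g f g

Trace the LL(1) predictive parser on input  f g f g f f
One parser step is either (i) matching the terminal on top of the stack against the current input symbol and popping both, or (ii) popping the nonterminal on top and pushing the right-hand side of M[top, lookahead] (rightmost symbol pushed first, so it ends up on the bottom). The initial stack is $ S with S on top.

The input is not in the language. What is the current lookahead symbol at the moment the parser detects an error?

step 1: stack=$ S  input=f g f g f f $  — expand S ::= f L f
step 2: stack=$ f L f  input=f g f g f f $  — match f
step 3: stack=$ f L  input=g f g f f $  — expand L ::= A g f g
step 4: stack=$ f g f g A  input=g f g f f $  — expand A ::= ε
step 5: stack=$ f g f g  input=g f g f f $  — match g
step 6: stack=$ f g f  input=f g f f $  — match f
step 7: stack=$ f g  input=g f f $  — match g
step 8: stack=$ f  input=f f $  — match f
step 9: stack=$  input=f $  — error: stack empty but input remains

f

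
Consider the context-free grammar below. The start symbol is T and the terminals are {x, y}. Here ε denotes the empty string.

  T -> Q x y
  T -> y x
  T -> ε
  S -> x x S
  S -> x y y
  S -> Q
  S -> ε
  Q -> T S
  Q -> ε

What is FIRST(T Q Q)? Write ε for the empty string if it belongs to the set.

{ε, x, y}

FIRST(T): from T->Q x y we get {x, y}; from T->y x we get {y}; from T->ε we get {ε}. So FIRST(T) = {ε, x, y}.
FIRST(S): from S->x x S we get {x}; from S->x y y we get {x}; from S->Q we get {ε, x, y}; from S->ε we get {ε}. So FIRST(S) = {ε, x, y}.
FIRST(Q): from Q->T S we get {ε, x, y}; from Q->ε we get {ε}. So FIRST(Q) = {ε, x, y}.
FIRST(T Q Q): take FIRST of each symbol in turn, carrying on past any symbol whose FIRST contains ε; result {ε, x, y}.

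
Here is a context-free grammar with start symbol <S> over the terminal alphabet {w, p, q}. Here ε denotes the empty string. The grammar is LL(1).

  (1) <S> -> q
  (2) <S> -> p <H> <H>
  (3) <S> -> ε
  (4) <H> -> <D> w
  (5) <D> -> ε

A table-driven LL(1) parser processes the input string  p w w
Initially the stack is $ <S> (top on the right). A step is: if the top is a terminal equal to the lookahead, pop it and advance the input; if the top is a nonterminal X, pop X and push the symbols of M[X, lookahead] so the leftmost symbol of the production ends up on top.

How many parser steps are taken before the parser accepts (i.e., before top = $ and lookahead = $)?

8

step 1: stack=$ <S>  input=p w w $  — expand <S> -> p <H> <H>
step 2: stack=$ <H> <H> p  input=p w w $  — match p
step 3: stack=$ <H> <H>  input=w w $  — expand <H> -> <D> w
step 4: stack=$ <H> w <D>  input=w w $  — expand <D> -> ε
step 5: stack=$ <H> w  input=w w $  — match w
step 6: stack=$ <H>  input=w $  — expand <H> -> <D> w
step 7: stack=$ w <D>  input=w $  — expand <D> -> ε
step 8: stack=$ w  input=w $  — match w
Accept reached after 8 steps.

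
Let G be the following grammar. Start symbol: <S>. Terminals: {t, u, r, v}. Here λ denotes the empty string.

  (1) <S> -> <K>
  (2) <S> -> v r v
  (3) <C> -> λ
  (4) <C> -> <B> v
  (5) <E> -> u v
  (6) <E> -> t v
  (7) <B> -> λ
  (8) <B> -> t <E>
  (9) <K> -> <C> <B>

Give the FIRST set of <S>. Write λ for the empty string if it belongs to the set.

{λ, t, v}

FIRST(<E>) = {t, u}
FIRST(<B>) = {λ, t}
FIRST(<C>) = {λ, t, v}  (via <B> v)
FIRST(<K>) = {λ, t, v}  (via <C> <B>)
FIRST(<S>) = {λ, t, v}  (via <K>)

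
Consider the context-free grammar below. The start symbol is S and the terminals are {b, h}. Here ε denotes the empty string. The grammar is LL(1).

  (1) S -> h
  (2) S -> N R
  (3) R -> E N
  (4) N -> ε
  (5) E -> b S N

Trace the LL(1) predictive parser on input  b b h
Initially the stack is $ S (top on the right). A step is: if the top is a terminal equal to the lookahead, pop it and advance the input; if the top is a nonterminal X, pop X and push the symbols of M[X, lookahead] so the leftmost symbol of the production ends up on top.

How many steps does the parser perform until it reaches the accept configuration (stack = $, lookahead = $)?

step 1: stack=$ S  input=b b h $  — expand S -> N R
step 2: stack=$ R N  input=b b h $  — expand N -> ε
step 3: stack=$ R  input=b b h $  — expand R -> E N
step 4: stack=$ N E  input=b b h $  — expand E -> b S N
step 5: stack=$ N N S b  input=b b h $  — match b
step 6: stack=$ N N S  input=b h $  — expand S -> N R
step 7: stack=$ N N R N  input=b h $  — expand N -> ε
step 8: stack=$ N N R  input=b h $  — expand R -> E N
step 9: stack=$ N N N E  input=b h $  — expand E -> b S N
step 10: stack=$ N N N N S b  input=b h $  — match b
step 11: stack=$ N N N N S  input=h $  — expand S -> h
step 12: stack=$ N N N N h  input=h $  — match h
step 13: stack=$ N N N N  input=$  — expand N -> ε
step 14: stack=$ N N N  input=$  — expand N -> ε
step 15: stack=$ N N  input=$  — expand N -> ε
step 16: stack=$ N  input=$  — expand N -> ε
Accept reached after 16 steps.

16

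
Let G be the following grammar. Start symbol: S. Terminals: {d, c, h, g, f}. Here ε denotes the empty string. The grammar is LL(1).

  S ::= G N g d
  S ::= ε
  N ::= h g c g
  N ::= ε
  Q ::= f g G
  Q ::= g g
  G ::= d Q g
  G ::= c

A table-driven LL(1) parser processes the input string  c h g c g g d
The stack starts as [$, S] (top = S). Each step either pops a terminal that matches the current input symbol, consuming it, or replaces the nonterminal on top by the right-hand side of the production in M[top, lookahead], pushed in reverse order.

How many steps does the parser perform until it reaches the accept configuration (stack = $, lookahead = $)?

10

      Stack          Input            Action
   1  $ S            c h g c g g d $  expand S ::= G N g d
   2  $ d g N G      c h g c g g d $  expand G ::= c
   3  $ d g N c      c h g c g g d $  match c
   4  $ d g N        h g c g g d $    expand N ::= h g c g
   5  $ d g g c g h  h g c g g d $    match h
   6  $ d g g c g    g c g g d $      match g
   7  $ d g g c      c g g d $        match c
   8  $ d g g        g g d $          match g
   9  $ d g          g d $            match g
  10  $ d            d $              match d
Accept reached after 10 steps.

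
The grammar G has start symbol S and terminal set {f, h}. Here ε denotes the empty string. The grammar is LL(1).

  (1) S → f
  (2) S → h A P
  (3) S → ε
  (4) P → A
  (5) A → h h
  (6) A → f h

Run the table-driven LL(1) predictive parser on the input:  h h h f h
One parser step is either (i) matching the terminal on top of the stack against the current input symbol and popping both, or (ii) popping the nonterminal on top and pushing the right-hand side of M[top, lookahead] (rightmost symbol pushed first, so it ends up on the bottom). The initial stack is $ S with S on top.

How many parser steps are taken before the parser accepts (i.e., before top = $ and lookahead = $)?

     Stack    Input        Action
  1  $ S      h h h f h $  expand S → h A P
  2  $ P A h  h h h f h $  match h
  3  $ P A    h h f h $    expand A → h h
  4  $ P h h  h h f h $    match h
  5  $ P h    h f h $      match h
  6  $ P      f h $        expand P → A
  7  $ A      f h $        expand A → f h
  8  $ h f    f h $        match f
  9  $ h      h $          match h
Accept reached after 9 steps.

9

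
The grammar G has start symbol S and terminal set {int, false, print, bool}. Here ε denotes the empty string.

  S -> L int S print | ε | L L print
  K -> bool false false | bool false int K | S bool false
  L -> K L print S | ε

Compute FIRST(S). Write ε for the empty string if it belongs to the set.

FIRST(S) = {ε, bool, int, print}  (via L int S print, L L print)
FIRST(K) = {bool, int, print}  (via S bool false)
FIRST(L) = {ε, bool, int, print}  (via K L print S)

{ε, bool, int, print}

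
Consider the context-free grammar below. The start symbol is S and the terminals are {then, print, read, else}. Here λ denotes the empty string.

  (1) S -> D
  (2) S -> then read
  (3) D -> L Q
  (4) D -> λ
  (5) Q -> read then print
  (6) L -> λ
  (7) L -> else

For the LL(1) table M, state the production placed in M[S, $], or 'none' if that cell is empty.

FIRST(Q) = {read}
FIRST(L) = {λ, else}
FIRST(D) = {λ, else, read}  (via L Q)
FIRST(S) = {λ, else, read, then}  (via D)
FOLLOW(S) includes $ since S is the start symbol.
FOLLOW(S): S appears on no right-hand side. Thus FOLLOW(S) = {$}.
For S -> D: FIRST(D) = {λ, else, read}, so it goes in M[S, t] for t ∈ {else, read}; since λ ∈ FIRST, also for every t ∈ FOLLOW(S) = {$}.
For S -> then read: FIRST(then read) = {then}, so it goes in M[S, t] for t ∈ {then}.

S -> D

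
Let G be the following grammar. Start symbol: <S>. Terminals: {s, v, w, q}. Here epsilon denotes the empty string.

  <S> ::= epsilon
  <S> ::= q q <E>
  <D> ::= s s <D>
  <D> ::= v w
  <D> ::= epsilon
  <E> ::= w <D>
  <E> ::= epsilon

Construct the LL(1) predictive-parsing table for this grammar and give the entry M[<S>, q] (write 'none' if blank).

<S> ::= q q <E>

FIRST(<S>): from <S>::=epsilon we get {epsilon}; from <S>::=q q <E> we get {q}. So FIRST(<S>) = {epsilon, q}.
FIRST(<D>): from <D>::=s s <D> we get {s}; from <D>::=v w we get {v}; from <D>::=epsilon we get {epsilon}. So FIRST(<D>) = {epsilon, s, v}.
FIRST(<E>): from <E>::=w <D> we get {w}; from <E>::=epsilon we get {epsilon}. So FIRST(<E>) = {epsilon, w}.
FOLLOW(<S>) includes $ since <S> is the start symbol.
FOLLOW(<S>): <S> appears on no right-hand side. Thus FOLLOW(<S>) = {$}.
For <S> ::= epsilon: FIRST(epsilon) = {epsilon}, so it goes in M[<S>, t] for t ∈ {}; since epsilon ∈ FIRST, also for every t ∈ FOLLOW(<S>) = {$}.
For <S> ::= q q <E>: FIRST(q q <E>) = {q}, so it goes in M[<S>, t] for t ∈ {q}.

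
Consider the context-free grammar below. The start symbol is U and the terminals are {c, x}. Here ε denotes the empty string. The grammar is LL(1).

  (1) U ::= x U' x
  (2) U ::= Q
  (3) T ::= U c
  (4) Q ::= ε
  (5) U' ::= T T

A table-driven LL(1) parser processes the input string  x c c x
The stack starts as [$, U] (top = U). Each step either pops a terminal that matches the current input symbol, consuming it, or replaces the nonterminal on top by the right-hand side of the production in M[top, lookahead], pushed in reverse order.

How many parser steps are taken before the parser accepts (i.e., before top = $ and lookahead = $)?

12

step 1: stack=$ U  input=x c c x $  — expand U ::= x U' x
step 2: stack=$ x U' x  input=x c c x $  — match x
step 3: stack=$ x U'  input=c c x $  — expand U' ::= T T
step 4: stack=$ x T T  input=c c x $  — expand T ::= U c
step 5: stack=$ x T c U  input=c c x $  — expand U ::= Q
step 6: stack=$ x T c Q  input=c c x $  — expand Q ::= ε
step 7: stack=$ x T c  input=c c x $  — match c
step 8: stack=$ x T  input=c x $  — expand T ::= U c
step 9: stack=$ x c U  input=c x $  — expand U ::= Q
step 10: stack=$ x c Q  input=c x $  — expand Q ::= ε
step 11: stack=$ x c  input=c x $  — match c
step 12: stack=$ x  input=x $  — match x
Accept reached after 12 steps.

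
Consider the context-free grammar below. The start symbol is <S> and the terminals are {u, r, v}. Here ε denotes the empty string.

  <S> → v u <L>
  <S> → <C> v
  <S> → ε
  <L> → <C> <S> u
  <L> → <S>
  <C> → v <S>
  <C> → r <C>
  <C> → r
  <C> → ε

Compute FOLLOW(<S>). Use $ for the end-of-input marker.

FIRST(<C>) = {ε, r, v}
FIRST(<S>) = {ε, r, v}  (via <C> v)
FIRST(<L>) = {ε, r, u, v}  (via <C> <S> u, <S>)
FOLLOW(<S>) includes $ since <S> is the start symbol.
FOLLOW(<C>): in <S>→<C> v, <C> is followed by v with FIRST {v}; in <L>→<C> <S> u, <C> is followed by <S> u with FIRST {r, u, v}; in <C>→r <C>, the suffix after <C> is empty (adds nothing new). Thus FOLLOW(<C>) = {r, u, v}.
FOLLOW(<S>): in <L>→<C> <S> u, <S> is followed by u with FIRST {u}; in <L>→<S>, the suffix after <S> is empty, so FOLLOW(<S>) ⊇ FOLLOW(<L>) = {$, r, u, v}; in <C>→v <S>, the suffix after <S> is empty, so FOLLOW(<S>) ⊇ FOLLOW(<C>) = {r, u, v}. Thus FOLLOW(<S>) = {$, r, u, v}.
FOLLOW(<L>): in <S>→v u <L>, the suffix after <L> is empty, so FOLLOW(<L>) ⊇ FOLLOW(<S>) = {$, r, u, v}. Thus FOLLOW(<L>) = {$, r, u, v}.

{$, r, u, v}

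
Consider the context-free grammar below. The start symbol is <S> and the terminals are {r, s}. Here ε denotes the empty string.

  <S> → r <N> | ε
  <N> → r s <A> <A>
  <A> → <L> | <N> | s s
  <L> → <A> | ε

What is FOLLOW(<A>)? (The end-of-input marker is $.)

FIRST(<S>): from <S>→r <N> we get {r}; from <S>→ε we get {ε}. So FIRST(<S>) = {ε, r}.
FIRST(<N>): from <N>→r s <A> <A> we get {r}. So FIRST(<N>) = {r}.
FIRST(<A>): from <A>→<L> we get {ε, r, s}; from <A>→<N> we get {r}; from <A>→s s we get {s}. So FIRST(<A>) = {ε, r, s}.
FIRST(<L>): from <L>→<A> we get {ε, r, s}; from <L>→ε we get {ε}. So FIRST(<L>) = {ε, r, s}.
FOLLOW(<S>) includes $ since <S> is the start symbol.
FOLLOW(<S>): <S> appears on no right-hand side. Thus FOLLOW(<S>) = {$}.
FOLLOW(<N>): in <S>→r <N>, the suffix after <N> is empty, so FOLLOW(<N>) ⊇ FOLLOW(<S>) = {$}; in <A>→<N>, the suffix after <N> is empty, so FOLLOW(<N>) ⊇ FOLLOW(<A>) = {$, r, s}. Thus FOLLOW(<N>) = {$, r, s}.
FOLLOW(<A>): in <N>→r s <A> <A> (occurrence 1), <A> is followed by <A> with FIRST {ε, r, s}; in <N>→r s <A> <A> (occurrence 1), the suffix after <A> is nullable, so FOLLOW(<A>) ⊇ FOLLOW(<N>) = {$, r, s}; in <N>→r s <A> <A> (occurrence 2), the suffix after <A> is empty, so FOLLOW(<A>) ⊇ FOLLOW(<N>) = {$, r, s}; in <L>→<A>, the suffix after <A> is empty, so FOLLOW(<A>) ⊇ FOLLOW(<L>) = {$, r, s}. Thus FOLLOW(<A>) = {$, r, s}.
FOLLOW(<L>): in <A>→<L>, the suffix after <L> is empty, so FOLLOW(<L>) ⊇ FOLLOW(<A>) = {$, r, s}. Thus FOLLOW(<L>) = {$, r, s}.

{$, r, s}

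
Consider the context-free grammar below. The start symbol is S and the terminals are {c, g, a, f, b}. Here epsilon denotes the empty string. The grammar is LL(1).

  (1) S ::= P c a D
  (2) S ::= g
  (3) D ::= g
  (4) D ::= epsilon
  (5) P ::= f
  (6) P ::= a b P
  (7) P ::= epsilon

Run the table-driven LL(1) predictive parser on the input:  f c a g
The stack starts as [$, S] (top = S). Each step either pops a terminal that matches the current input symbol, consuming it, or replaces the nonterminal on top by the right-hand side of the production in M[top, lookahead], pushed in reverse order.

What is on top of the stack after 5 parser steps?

D

     Stack      Input      Action
  1  $ S        f c a g $  expand S ::= P c a D
  2  $ D a c P  f c a g $  expand P ::= f
  3  $ D a c f  f c a g $  match f
  4  $ D a c    c a g $    match c
  5  $ D a      a g $      match a
Stack after step 5: $ D (top = D).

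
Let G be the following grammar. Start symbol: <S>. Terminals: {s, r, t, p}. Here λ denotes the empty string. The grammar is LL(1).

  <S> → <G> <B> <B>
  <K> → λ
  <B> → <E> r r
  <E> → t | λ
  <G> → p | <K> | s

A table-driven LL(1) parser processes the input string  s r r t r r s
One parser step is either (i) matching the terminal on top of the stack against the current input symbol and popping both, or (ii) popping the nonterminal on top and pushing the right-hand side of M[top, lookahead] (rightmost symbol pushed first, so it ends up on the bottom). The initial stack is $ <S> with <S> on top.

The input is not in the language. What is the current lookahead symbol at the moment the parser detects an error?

s

      Stack          Input            Action
   1  $ <S>          s r r t r r s $  expand <S> → <G> <B> <B>
   2  $ <B> <B> <G>  s r r t r r s $  expand <G> → s
   3  $ <B> <B> s    s r r t r r s $  match s
   4  $ <B> <B>      r r t r r s $    expand <B> → <E> r r
   5  $ <B> r r <E>  r r t r r s $    expand <E> → λ
   6  $ <B> r r      r r t r r s $    match r
   7  $ <B> r        r t r r s $      match r
   8  $ <B>          t r r s $        expand <B> → <E> r r
   9  $ r r <E>      t r r s $        expand <E> → t
  10  $ r r t        t r r s $        match t
  11  $ r r          r r s $          match r
  12  $ r            r s $            match r
  13  $              s $              error: stack empty but input remains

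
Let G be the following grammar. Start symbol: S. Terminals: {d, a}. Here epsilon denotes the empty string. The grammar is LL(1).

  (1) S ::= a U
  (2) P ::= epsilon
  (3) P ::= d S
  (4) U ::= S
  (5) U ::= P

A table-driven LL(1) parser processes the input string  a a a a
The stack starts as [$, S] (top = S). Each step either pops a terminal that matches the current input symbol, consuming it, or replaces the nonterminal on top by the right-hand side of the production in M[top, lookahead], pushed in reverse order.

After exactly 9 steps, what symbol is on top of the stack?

step 1: stack=$ S  input=a a a a $  — expand S ::= a U
step 2: stack=$ U a  input=a a a a $  — match a
step 3: stack=$ U  input=a a a $  — expand U ::= S
step 4: stack=$ S  input=a a a $  — expand S ::= a U
step 5: stack=$ U a  input=a a a $  — match a
step 6: stack=$ U  input=a a $  — expand U ::= S
step 7: stack=$ S  input=a a $  — expand S ::= a U
step 8: stack=$ U a  input=a a $  — match a
step 9: stack=$ U  input=a $  — expand U ::= S
Stack after step 9: $ S (top = S).

S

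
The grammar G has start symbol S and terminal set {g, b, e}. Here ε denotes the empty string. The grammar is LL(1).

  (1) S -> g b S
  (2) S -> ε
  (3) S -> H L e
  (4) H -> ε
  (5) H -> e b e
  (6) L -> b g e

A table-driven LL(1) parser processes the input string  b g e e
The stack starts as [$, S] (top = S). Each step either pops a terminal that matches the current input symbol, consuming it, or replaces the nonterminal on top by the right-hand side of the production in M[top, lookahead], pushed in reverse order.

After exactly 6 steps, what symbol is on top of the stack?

     Stack      Input      Action
  1  $ S        b g e e $  expand S -> H L e
  2  $ e L H    b g e e $  expand H -> ε
  3  $ e L      b g e e $  expand L -> b g e
  4  $ e e g b  b g e e $  match b
  5  $ e e g    g e e $    match g
  6  $ e e      e e $      match e
Stack after step 6: $ e (top = e).

e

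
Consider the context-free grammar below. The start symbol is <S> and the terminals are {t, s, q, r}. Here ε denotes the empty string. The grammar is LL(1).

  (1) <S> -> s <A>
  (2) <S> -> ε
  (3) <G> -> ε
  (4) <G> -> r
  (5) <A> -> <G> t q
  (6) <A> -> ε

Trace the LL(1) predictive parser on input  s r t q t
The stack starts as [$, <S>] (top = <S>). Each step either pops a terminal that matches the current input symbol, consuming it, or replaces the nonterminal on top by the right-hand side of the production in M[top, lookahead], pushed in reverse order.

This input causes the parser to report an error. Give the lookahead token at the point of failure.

t

     Stack      Input        Action
  1  $ <S>      s r t q t $  expand <S> -> s <A>
  2  $ <A> s    s r t q t $  match s
  3  $ <A>      r t q t $    expand <A> -> <G> t q
  4  $ q t <G>  r t q t $    expand <G> -> r
  5  $ q t r    r t q t $    match r
  6  $ q t      t q t $      match t
  7  $ q        q t $        match q
  8  $          t $          error: stack empty but input remains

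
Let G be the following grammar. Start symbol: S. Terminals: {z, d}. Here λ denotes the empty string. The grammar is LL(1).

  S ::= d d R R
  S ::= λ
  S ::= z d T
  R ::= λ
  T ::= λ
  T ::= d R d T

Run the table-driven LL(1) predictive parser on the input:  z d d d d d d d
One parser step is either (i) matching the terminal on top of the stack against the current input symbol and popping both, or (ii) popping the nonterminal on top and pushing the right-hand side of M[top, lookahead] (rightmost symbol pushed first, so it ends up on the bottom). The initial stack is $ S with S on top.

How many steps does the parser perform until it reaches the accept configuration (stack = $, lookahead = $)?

16

step 1: stack=$ S  input=z d d d d d d d $  — expand S ::= z d T
step 2: stack=$ T d z  input=z d d d d d d d $  — match z
step 3: stack=$ T d  input=d d d d d d d $  — match d
step 4: stack=$ T  input=d d d d d d $  — expand T ::= d R d T
step 5: stack=$ T d R d  input=d d d d d d $  — match d
step 6: stack=$ T d R  input=d d d d d $  — expand R ::= λ
step 7: stack=$ T d  input=d d d d d $  — match d
step 8: stack=$ T  input=d d d d $  — expand T ::= d R d T
step 9: stack=$ T d R d  input=d d d d $  — match d
step 10: stack=$ T d R  input=d d d $  — expand R ::= λ
step 11: stack=$ T d  input=d d d $  — match d
step 12: stack=$ T  input=d d $  — expand T ::= d R d T
step 13: stack=$ T d R d  input=d d $  — match d
step 14: stack=$ T d R  input=d $  — expand R ::= λ
step 15: stack=$ T d  input=d $  — match d
step 16: stack=$ T  input=$  — expand T ::= λ
Accept reached after 16 steps.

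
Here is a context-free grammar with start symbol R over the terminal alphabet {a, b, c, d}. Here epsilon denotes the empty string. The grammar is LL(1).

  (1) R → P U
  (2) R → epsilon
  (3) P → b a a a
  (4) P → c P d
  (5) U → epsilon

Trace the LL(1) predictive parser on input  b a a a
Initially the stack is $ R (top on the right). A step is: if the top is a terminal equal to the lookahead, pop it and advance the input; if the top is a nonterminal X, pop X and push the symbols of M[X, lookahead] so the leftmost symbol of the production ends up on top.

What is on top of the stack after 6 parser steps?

U

step 1: stack=$ R  input=b a a a $  — expand R → P U
step 2: stack=$ U P  input=b a a a $  — expand P → b a a a
step 3: stack=$ U a a a b  input=b a a a $  — match b
step 4: stack=$ U a a a  input=a a a $  — match a
step 5: stack=$ U a a  input=a a $  — match a
step 6: stack=$ U a  input=a $  — match a
Stack after step 6: $ U (top = U).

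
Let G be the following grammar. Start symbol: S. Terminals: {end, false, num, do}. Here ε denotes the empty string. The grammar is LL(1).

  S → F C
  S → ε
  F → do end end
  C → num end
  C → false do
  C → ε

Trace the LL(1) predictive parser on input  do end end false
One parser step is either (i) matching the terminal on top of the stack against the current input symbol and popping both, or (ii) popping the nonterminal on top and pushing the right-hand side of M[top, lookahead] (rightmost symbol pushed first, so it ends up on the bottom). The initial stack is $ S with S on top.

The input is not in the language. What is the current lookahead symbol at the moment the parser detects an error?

$

step 1: stack=$ S  input=do end end false $  — expand S → F C
step 2: stack=$ C F  input=do end end false $  — expand F → do end end
step 3: stack=$ C end end do  input=do end end false $  — match do
step 4: stack=$ C end end  input=end end false $  — match end
step 5: stack=$ C end  input=end false $  — match end
step 6: stack=$ C  input=false $  — expand C → false do
step 7: stack=$ do false  input=false $  — match false
step 8: stack=$ do  input=$  — error: top is terminal do but lookahead is $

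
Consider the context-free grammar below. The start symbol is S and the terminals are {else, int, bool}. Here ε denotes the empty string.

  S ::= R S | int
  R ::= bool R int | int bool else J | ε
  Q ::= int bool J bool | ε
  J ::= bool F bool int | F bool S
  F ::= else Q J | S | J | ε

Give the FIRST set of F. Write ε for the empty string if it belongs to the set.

{ε, bool, else, int}

FIRST(R) = {ε, bool, int}
FIRST(Q) = {ε, int}
FIRST(S) = {bool, int}  (via R S)
FIRST(J) = {bool, else, int}  (via F bool S)
FIRST(F) = {ε, bool, else, int}  (via S, J)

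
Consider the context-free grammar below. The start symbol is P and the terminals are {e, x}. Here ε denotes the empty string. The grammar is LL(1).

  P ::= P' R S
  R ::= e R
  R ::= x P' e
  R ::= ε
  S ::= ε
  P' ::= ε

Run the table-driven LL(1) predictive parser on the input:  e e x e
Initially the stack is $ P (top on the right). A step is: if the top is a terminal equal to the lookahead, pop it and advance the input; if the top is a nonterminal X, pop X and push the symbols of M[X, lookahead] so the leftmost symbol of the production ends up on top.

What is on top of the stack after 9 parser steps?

e

step 1: stack=$ P  input=e e x e $  — expand P ::= P' R S
step 2: stack=$ S R P'  input=e e x e $  — expand P' ::= ε
step 3: stack=$ S R  input=e e x e $  — expand R ::= e R
step 4: stack=$ S R e  input=e e x e $  — match e
step 5: stack=$ S R  input=e x e $  — expand R ::= e R
step 6: stack=$ S R e  input=e x e $  — match e
step 7: stack=$ S R  input=x e $  — expand R ::= x P' e
step 8: stack=$ S e P' x  input=x e $  — match x
step 9: stack=$ S e P'  input=e $  — expand P' ::= ε
Stack after step 9: $ S e (top = e).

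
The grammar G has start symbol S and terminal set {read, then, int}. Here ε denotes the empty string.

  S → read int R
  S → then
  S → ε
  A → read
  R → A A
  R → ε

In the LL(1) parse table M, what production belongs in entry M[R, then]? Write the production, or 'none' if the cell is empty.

none

FIRST(S): from S→read int R we get {read}; from S→then we get {then}; from S→ε we get {ε}. So FIRST(S) = {ε, read, then}.
FIRST(A): from A→read we get {read}. So FIRST(A) = {read}.
FIRST(R): from R→A A we get {read}; from R→ε we get {ε}. So FIRST(R) = {ε, read}.
FOLLOW(S) includes $ since S is the start symbol.
FOLLOW(S): S appears on no right-hand side. Thus FOLLOW(S) = {$}.
FOLLOW(R): in S→read int R, the suffix after R is empty, so FOLLOW(R) ⊇ FOLLOW(S) = {$}. Thus FOLLOW(R) = {$}.
For R → A A: FIRST(A A) = {read}, so it goes in M[R, t] for t ∈ {read}.
For R → ε: FIRST(ε) = {ε}, so it goes in M[R, t] for t ∈ {}; since ε ∈ FIRST, also for every t ∈ FOLLOW(R) = {$}.
None of these place a production in M[R, then].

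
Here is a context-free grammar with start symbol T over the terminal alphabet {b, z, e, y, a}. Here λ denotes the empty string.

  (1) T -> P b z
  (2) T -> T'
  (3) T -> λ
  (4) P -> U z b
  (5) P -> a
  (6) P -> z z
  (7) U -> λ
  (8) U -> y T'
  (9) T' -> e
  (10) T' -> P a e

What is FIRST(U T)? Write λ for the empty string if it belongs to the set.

{λ, a, e, y, z}

FIRST(U) = {λ, y}
FIRST(P) = {a, y, z}  (via U z b)
FIRST(T') = {a, e, y, z}  (via P a e)
FIRST(T) = {λ, a, e, y, z}  (via P b z, T')
FIRST(U T): take FIRST of each symbol in turn, carrying on past any symbol whose FIRST contains λ; result {λ, a, e, y, z}.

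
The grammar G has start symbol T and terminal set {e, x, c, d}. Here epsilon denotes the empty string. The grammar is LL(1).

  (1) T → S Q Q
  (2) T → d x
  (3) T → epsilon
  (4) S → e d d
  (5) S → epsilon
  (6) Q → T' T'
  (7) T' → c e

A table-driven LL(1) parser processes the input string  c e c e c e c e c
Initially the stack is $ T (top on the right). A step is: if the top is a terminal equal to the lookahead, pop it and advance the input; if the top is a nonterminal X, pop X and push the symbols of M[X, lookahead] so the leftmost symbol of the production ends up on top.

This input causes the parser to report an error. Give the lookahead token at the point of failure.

      Stack       Input                Action
   1  $ T         c e c e c e c e c $  expand T → S Q Q
   2  $ Q Q S     c e c e c e c e c $  expand S → epsilon
   3  $ Q Q       c e c e c e c e c $  expand Q → T' T'
   4  $ Q T' T'   c e c e c e c e c $  expand T' → c e
   5  $ Q T' e c  c e c e c e c e c $  match c
   6  $ Q T' e    e c e c e c e c $    match e
   7  $ Q T'      c e c e c e c $      expand T' → c e
   8  $ Q e c     c e c e c e c $      match c
   9  $ Q e       e c e c e c $        match e
  10  $ Q         c e c e c $          expand Q → T' T'
  11  $ T' T'     c e c e c $          expand T' → c e
  12  $ T' e c    c e c e c $          match c
  13  $ T' e      e c e c $            match e
  14  $ T'        c e c $              expand T' → c e
  15  $ e c       c e c $              match c
  16  $ e         e c $                match e
  17  $           c $                  error: stack empty but input remains

c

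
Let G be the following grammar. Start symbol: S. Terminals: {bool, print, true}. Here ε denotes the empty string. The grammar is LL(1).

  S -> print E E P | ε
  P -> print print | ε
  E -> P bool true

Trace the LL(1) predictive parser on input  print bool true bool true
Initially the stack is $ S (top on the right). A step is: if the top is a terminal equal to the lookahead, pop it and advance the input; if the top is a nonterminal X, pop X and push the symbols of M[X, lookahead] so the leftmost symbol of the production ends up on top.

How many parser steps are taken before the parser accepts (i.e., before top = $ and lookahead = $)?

11

step 1: stack=$ S  input=print bool true bool true $  — expand S -> print E E P
step 2: stack=$ P E E print  input=print bool true bool true $  — match print
step 3: stack=$ P E E  input=bool true bool true $  — expand E -> P bool true
step 4: stack=$ P E true bool P  input=bool true bool true $  — expand P -> ε
step 5: stack=$ P E true bool  input=bool true bool true $  — match bool
step 6: stack=$ P E true  input=true bool true $  — match true
step 7: stack=$ P E  input=bool true $  — expand E -> P bool true
step 8: stack=$ P true bool P  input=bool true $  — expand P -> ε
step 9: stack=$ P true bool  input=bool true $  — match bool
step 10: stack=$ P true  input=true $  — match true
step 11: stack=$ P  input=$  — expand P -> ε
Accept reached after 11 steps.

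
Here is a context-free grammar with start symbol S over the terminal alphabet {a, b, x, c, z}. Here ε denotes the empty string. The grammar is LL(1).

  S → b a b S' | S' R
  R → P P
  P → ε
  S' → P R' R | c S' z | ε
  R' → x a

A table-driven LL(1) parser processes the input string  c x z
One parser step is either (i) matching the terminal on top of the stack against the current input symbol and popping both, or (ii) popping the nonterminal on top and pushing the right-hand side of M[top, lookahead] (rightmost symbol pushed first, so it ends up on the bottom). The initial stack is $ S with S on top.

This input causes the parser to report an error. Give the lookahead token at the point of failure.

z

     Stack         Input    Action
  1  $ S           c x z $  expand S → S' R
  2  $ R S'        c x z $  expand S' → c S' z
  3  $ R z S' c    c x z $  match c
  4  $ R z S'      x z $    expand S' → P R' R
  5  $ R z R R' P  x z $    expand P → ε
  6  $ R z R R'    x z $    expand R' → x a
  7  $ R z R a x   x z $    match x
  8  $ R z R a     z $      error: top is terminal a but lookahead is z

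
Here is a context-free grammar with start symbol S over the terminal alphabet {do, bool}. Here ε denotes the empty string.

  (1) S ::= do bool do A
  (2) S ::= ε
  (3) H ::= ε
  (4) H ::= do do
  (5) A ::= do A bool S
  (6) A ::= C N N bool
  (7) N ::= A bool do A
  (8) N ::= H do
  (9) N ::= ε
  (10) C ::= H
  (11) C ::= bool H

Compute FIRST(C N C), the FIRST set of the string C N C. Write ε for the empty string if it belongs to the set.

FIRST(S) = {ε, do}
FIRST(H) = {ε, do}
FIRST(C) = {ε, bool, do}  (via H)
FIRST(A) = {bool, do}  (via C N N bool)
FIRST(N) = {ε, bool, do}  (via A bool do A, H do)
FIRST(C N C): take FIRST of each symbol in turn, carrying on past any symbol whose FIRST contains ε; result {ε, bool, do}.

{ε, bool, do}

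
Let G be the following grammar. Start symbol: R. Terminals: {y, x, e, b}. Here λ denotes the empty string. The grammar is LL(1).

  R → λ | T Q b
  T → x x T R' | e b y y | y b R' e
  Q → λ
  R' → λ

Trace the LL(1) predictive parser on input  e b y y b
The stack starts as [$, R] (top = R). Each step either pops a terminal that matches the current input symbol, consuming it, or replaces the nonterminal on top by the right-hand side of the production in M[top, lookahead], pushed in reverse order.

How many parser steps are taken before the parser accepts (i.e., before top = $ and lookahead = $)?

step 1: stack=$ R  input=e b y y b $  — expand R → T Q b
step 2: stack=$ b Q T  input=e b y y b $  — expand T → e b y y
step 3: stack=$ b Q y y b e  input=e b y y b $  — match e
step 4: stack=$ b Q y y b  input=b y y b $  — match b
step 5: stack=$ b Q y y  input=y y b $  — match y
step 6: stack=$ b Q y  input=y b $  — match y
step 7: stack=$ b Q  input=b $  — expand Q → λ
step 8: stack=$ b  input=b $  — match b
Accept reached after 8 steps.

8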